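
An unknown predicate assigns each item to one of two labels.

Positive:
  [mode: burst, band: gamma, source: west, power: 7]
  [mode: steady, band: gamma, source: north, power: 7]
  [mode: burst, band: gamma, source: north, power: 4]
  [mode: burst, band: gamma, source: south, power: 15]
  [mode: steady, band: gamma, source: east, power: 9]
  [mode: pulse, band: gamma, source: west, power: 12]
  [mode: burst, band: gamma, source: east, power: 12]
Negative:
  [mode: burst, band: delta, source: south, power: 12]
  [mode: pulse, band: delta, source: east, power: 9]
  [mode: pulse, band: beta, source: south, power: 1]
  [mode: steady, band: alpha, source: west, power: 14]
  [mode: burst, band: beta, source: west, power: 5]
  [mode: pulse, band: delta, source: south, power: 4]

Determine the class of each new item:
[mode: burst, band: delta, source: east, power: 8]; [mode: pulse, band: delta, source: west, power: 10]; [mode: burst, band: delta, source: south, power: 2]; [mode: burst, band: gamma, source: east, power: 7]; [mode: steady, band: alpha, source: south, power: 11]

The common property of the 'Positive' items is: band is gamma. No 'Negative' item has it.
[mode: burst, band: delta, source: east, power: 8]: band is delta, doesn't qualify → Negative. [mode: pulse, band: delta, source: west, power: 10]: band is delta, doesn't qualify → Negative. [mode: burst, band: delta, source: south, power: 2]: band is delta, doesn't qualify → Negative. [mode: burst, band: gamma, source: east, power: 7]: band is gamma, fits → Positive. [mode: steady, band: alpha, source: south, power: 11]: band is alpha, doesn't qualify → Negative.

Negative, Negative, Negative, Positive, Negative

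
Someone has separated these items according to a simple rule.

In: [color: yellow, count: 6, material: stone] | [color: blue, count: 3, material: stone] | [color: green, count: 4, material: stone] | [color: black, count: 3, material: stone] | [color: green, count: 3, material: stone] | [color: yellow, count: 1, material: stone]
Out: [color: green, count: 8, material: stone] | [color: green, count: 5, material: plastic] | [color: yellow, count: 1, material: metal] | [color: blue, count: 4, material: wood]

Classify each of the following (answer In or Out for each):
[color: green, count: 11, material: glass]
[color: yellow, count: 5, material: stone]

Out, In

The common property of the 'In' items is: material is stone AND count ≤ 6. No 'Out' item has it.
[color: green, count: 11, material: glass]: material is glass, count = 11, does not pass → Out. [color: yellow, count: 5, material: stone]: material is stone, count = 5, satisfies this → In.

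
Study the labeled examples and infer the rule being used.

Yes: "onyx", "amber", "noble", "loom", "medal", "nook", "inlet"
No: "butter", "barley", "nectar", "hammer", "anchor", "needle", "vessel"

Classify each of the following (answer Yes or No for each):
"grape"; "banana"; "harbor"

Yes, No, No

The common property of the 'Yes' items is: length ≤ 5. No 'No' item has it.
Yes: "grape", since length 5.
No: "banana", since length 6.
No: "harbor", since length 6.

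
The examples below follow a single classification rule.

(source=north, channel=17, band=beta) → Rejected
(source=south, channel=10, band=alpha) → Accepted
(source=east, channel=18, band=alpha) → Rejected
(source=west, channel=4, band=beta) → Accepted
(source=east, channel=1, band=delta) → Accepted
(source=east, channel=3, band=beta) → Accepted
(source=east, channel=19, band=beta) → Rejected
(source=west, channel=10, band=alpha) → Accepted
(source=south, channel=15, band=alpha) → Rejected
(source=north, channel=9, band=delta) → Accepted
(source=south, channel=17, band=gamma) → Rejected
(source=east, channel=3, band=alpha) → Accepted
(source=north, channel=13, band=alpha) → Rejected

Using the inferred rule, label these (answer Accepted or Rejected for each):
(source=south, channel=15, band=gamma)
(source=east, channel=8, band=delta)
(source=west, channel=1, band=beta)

Rejected, Accepted, Accepted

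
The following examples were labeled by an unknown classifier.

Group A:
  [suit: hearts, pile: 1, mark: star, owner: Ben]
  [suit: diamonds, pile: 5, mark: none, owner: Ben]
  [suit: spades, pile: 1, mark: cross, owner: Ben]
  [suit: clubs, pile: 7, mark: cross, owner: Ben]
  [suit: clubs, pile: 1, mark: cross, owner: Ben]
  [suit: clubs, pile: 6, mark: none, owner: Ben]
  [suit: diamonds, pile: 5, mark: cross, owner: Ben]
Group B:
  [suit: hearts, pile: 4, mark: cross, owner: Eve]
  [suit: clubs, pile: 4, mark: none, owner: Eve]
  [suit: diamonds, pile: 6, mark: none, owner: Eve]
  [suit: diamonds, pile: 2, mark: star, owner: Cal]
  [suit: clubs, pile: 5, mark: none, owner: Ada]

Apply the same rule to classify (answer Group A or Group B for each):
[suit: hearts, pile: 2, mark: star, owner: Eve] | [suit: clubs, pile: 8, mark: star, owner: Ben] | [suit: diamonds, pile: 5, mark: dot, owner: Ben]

Group B, Group A, Group A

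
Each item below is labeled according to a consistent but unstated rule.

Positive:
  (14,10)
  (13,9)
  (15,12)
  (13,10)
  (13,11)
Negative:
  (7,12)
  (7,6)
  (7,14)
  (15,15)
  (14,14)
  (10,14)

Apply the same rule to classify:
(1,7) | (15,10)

The distinguishing property — first > second AND sum ≥ 19 — holds for all the 'Positive' cases and none of the 'Negative' cases.

Negative, Positive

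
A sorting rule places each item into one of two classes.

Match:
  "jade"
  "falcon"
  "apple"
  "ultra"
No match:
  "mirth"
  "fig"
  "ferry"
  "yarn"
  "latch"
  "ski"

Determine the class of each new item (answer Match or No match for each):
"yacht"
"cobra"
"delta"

No match, Match, Match

The distinguishing property — has ≥ 2 vowels — holds for all the 'Match' cases and none of the 'No match' cases.
"yacht" — 1 vowel, hence No match.
"cobra" — 2 vowels, hence Match.
"delta" — 2 vowels, hence Match.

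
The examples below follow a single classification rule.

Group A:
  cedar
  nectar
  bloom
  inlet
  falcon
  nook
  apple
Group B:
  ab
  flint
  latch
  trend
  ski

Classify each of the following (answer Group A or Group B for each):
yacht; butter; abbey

Group B, Group A, Group A

All 'Group A' examples share one property — has ≥ 2 vowels — and every 'Group B' example lacks it.
yacht → 1 vowel → Group B.
butter → 2 vowels → Group A.
abbey → 2 vowels → Group A.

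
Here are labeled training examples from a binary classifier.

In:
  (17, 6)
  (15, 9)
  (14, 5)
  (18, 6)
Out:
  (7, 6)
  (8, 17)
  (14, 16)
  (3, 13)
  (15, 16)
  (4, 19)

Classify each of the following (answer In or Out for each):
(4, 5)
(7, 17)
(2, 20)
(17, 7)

All 'In' examples share one property — first > second AND sum ≥ 16 — and every 'Out' example lacks it.

Out, Out, Out, In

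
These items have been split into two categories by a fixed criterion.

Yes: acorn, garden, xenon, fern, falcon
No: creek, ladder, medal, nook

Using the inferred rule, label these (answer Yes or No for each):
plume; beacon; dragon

No, Yes, Yes

The classifier is using: ends with 'n'.
No: plume, since ends with 'e'. Yes: beacon, since ends with 'n'. Yes: dragon, since ends with 'n'.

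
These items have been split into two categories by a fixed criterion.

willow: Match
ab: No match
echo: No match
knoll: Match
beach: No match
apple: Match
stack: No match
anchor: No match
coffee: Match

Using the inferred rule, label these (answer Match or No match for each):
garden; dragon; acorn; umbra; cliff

The pattern is that an item is 'Match' exactly when: has a double letter.
garden: no doubled letter — lacks this property, so No match. dragon: no doubled letter — lacks this property, so No match. acorn: no doubled letter — lacks this property, so No match. umbra: no doubled letter — lacks this property, so No match. cliff: 'ff' doubled — fits, so Match.

No match, No match, No match, No match, Match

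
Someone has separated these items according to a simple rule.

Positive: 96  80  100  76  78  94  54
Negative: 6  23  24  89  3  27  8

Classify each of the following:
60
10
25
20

Positive, Negative, Negative, Negative

A rule that fits every label: even AND at least 27 — true of each 'Positive' example, false of each 'Negative' one.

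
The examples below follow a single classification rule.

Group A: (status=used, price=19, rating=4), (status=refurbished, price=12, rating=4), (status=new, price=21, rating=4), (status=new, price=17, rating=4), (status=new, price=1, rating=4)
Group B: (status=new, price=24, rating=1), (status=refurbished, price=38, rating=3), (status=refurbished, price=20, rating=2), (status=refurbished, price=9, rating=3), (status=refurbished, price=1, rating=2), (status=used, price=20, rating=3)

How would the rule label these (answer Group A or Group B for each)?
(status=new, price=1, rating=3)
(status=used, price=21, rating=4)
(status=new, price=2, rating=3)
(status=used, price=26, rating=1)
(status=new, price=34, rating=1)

'Group A' ⟺ rating = 4.
(status=new, price=1, rating=3) → rating = 3 → Group B. (status=used, price=21, rating=4) → rating = 4 → Group A. (status=new, price=2, rating=3) → rating = 3 → Group B. (status=used, price=26, rating=1) → rating = 1 → Group B. (status=new, price=34, rating=1) → rating = 1 → Group B.

Group B, Group A, Group B, Group B, Group B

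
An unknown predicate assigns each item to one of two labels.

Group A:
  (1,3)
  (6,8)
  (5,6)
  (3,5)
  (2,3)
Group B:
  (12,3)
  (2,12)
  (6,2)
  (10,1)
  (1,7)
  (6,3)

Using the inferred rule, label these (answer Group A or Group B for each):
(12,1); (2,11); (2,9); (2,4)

A rule that fits every label: |first − second| ≤ 2 — true of each 'Group A' example, false of each 'Group B' one.
(12,1): |12−1| = 11 — fails this test, so Group B.
(2,11): |2−11| = 9 — fails this test, so Group B.
(2,9): |2−9| = 7 — fails this test, so Group B.
(2,4): |2−4| = 2 — satisfies this, so Group A.

Group B, Group B, Group B, Group A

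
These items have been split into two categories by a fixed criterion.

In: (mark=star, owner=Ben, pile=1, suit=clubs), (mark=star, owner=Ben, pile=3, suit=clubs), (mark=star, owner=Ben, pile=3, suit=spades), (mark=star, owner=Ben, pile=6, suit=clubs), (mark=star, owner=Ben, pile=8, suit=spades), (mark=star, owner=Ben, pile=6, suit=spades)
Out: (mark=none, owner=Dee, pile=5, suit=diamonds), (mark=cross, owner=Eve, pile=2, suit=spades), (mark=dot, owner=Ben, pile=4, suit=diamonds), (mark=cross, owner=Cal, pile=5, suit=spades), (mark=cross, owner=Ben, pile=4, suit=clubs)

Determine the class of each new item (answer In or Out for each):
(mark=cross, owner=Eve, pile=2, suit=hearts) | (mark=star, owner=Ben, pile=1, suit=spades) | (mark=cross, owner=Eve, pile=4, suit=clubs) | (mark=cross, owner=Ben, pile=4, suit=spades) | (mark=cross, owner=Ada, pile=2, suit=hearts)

Rule: mark is star. This holds for each 'In' example and fails for each 'Out' one.
(mark=cross, owner=Eve, pile=2, suit=hearts) → mark is cross → Out. (mark=star, owner=Ben, pile=1, suit=spades) → mark is star → In. (mark=cross, owner=Eve, pile=4, suit=clubs) → mark is cross → Out. (mark=cross, owner=Ben, pile=4, suit=spades) → mark is cross → Out. (mark=cross, owner=Ada, pile=2, suit=hearts) → mark is cross → Out.

Out, In, Out, Out, Out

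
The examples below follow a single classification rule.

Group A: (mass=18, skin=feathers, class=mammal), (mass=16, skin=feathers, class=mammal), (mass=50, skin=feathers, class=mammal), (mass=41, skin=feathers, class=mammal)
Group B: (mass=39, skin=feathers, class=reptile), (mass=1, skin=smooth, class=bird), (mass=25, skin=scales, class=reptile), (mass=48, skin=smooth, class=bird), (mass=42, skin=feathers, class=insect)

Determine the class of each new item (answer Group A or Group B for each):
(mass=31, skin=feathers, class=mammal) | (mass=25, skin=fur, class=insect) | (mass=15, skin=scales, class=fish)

The simplest hypothesis consistent with all the labels is: class is mammal.
(mass=31, skin=feathers, class=mammal) → class is mammal → Group A. (mass=25, skin=fur, class=insect) → class is insect → Group B. (mass=15, skin=scales, class=fish) → class is fish → Group B.

Group A, Group B, Group B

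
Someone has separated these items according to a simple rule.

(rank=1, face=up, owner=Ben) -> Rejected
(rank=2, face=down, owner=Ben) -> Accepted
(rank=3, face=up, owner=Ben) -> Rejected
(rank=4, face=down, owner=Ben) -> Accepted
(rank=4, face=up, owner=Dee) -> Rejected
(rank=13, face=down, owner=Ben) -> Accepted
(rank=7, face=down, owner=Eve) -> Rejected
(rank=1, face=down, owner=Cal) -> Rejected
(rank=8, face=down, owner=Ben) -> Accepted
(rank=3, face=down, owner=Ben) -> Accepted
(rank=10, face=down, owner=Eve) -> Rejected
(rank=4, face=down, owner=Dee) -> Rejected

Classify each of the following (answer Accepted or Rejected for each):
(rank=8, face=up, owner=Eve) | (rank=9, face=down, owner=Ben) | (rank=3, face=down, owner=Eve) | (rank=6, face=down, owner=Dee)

The classifier is using: owner is Ben AND face is down.
(rank=8, face=up, owner=Eve): owner is Eve, face is up — lacks this property, so Rejected. (rank=9, face=down, owner=Ben): owner is Ben, face is down — fits, so Accepted. (rank=3, face=down, owner=Eve): owner is Eve, face is down — lacks this property, so Rejected. (rank=6, face=down, owner=Dee): owner is Dee, face is down — lacks this property, so Rejected.

Rejected, Accepted, Rejected, Rejected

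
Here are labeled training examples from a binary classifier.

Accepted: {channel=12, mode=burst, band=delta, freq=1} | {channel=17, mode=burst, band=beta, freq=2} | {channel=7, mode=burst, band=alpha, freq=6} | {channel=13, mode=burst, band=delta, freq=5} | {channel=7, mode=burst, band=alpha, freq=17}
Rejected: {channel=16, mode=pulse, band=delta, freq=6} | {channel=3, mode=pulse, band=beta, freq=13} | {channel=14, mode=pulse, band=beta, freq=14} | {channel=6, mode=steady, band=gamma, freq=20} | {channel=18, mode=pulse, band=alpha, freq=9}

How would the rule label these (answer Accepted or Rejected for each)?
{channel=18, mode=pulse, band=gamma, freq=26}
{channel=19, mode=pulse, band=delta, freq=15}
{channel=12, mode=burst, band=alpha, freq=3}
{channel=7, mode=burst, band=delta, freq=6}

Looking at the examples, the only property every 'Accepted' case has and every 'Rejected' case lacks is: mode is burst.

Rejected, Rejected, Accepted, Accepted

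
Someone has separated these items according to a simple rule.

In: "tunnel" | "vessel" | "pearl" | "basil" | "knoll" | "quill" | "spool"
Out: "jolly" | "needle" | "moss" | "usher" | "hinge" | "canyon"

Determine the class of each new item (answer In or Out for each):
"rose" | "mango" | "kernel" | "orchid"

Out, Out, In, Out

The common property of the 'In' items is: ends with 'l'. No 'Out' item has it.
"rose": Out (ends with 'e'). "mango": Out (ends with 'o'). "kernel": In (ends with 'l'). "orchid": Out (ends with 'd').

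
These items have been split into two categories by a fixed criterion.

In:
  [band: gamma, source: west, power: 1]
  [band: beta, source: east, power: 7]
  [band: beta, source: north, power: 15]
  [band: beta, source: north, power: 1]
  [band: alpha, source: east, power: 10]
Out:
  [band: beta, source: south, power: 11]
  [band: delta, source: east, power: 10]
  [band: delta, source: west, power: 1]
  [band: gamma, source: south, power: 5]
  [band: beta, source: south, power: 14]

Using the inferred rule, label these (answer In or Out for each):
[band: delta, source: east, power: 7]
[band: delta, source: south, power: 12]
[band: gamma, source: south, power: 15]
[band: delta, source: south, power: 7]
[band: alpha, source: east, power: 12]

The pattern is that an item is 'In' exactly when: band is not delta AND source is not south.
[band: delta, source: east, power: 7] — band is delta, source is east, hence Out. [band: delta, source: south, power: 12] — band is delta, source is south, hence Out. [band: gamma, source: south, power: 15] — band is gamma, source is south, hence Out. [band: delta, source: south, power: 7] — band is delta, source is south, hence Out. [band: alpha, source: east, power: 12] — band is alpha, source is east, hence In.

Out, Out, Out, Out, In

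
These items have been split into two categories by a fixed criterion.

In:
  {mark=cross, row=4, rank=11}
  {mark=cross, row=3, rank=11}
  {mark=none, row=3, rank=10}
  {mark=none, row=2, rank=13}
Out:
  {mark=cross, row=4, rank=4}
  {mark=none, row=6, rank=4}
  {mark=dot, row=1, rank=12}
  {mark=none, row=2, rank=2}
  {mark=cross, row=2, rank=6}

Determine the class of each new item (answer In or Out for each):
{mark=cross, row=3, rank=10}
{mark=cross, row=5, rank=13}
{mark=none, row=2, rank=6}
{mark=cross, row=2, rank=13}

The rule appears to be: rank ≥ 10 AND row ≥ 2.
{mark=cross, row=3, rank=10}: rank = 10, row = 3 — qualifies, so In.
{mark=cross, row=5, rank=13}: rank = 13, row = 5 — qualifies, so In.
{mark=none, row=2, rank=6}: rank = 6, row = 2 — doesn't qualify, so Out.
{mark=cross, row=2, rank=13}: rank = 13, row = 2 — qualifies, so In.

In, In, Out, In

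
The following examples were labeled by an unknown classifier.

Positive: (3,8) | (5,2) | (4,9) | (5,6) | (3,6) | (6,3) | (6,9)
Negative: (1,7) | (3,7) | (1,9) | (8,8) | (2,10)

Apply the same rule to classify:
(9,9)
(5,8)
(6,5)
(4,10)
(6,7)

Negative, Positive, Positive, Negative, Positive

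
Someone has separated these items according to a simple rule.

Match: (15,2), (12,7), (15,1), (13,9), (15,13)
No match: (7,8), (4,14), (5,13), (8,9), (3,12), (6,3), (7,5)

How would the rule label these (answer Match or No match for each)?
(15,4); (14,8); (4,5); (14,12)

'Match' ⟺ first ≥ 9.

Match, Match, No match, Match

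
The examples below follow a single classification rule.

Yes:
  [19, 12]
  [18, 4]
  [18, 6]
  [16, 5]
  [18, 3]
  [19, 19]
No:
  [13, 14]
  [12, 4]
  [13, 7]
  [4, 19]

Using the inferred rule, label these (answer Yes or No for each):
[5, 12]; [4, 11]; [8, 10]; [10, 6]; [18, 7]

No, No, No, No, Yes

'Yes' ⟺ first ≥ 14.
[5, 12] — first 5, hence No.
[4, 11] — first 4, hence No.
[8, 10] — first 8, hence No.
[10, 6] — first 10, hence No.
[18, 7] — first 18, hence Yes.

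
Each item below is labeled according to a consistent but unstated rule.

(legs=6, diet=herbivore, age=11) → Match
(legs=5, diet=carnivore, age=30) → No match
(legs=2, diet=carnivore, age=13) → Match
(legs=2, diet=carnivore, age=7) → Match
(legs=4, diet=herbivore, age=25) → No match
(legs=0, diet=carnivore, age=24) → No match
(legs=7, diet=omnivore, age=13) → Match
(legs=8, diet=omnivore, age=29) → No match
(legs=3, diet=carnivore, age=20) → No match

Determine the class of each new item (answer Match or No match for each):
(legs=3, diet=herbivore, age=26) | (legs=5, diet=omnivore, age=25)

Rule: age ≤ 13. This holds for each 'Match' example and fails for each 'No match' one.

No match, No match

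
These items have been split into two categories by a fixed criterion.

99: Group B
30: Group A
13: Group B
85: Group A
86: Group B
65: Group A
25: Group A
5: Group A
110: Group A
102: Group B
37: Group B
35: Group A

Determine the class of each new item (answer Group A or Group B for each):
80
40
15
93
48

Group A, Group A, Group A, Group B, Group B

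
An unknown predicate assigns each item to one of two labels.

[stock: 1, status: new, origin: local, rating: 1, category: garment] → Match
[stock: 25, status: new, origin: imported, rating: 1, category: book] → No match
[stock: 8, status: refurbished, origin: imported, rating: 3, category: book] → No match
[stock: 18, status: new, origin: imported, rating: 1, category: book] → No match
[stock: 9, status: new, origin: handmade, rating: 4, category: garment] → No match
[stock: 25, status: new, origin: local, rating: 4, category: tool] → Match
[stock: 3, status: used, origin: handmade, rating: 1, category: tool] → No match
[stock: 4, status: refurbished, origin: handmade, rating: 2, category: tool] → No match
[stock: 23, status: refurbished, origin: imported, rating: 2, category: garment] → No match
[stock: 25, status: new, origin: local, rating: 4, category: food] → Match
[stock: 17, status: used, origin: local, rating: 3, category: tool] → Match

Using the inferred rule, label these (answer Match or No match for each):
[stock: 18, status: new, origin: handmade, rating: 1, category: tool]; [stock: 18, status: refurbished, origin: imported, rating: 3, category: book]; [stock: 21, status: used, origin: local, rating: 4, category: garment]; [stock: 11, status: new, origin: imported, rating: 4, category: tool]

All 'Match' examples share one property — origin is local — and every 'No match' example lacks it.
No match: [stock: 18, status: new, origin: handmade, rating: 1, category: tool], since origin is handmade.
No match: [stock: 18, status: refurbished, origin: imported, rating: 3, category: book], since origin is imported.
Match: [stock: 21, status: used, origin: local, rating: 4, category: garment], since origin is local.
No match: [stock: 11, status: new, origin: imported, rating: 4, category: tool], since origin is imported.

No match, No match, Match, No match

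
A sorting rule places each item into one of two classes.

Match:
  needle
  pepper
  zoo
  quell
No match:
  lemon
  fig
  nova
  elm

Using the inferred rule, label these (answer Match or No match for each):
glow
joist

No match, No match

The rule appears to be: has a double letter.
No match: glow, since no doubled letter. No match: joist, since no doubled letter.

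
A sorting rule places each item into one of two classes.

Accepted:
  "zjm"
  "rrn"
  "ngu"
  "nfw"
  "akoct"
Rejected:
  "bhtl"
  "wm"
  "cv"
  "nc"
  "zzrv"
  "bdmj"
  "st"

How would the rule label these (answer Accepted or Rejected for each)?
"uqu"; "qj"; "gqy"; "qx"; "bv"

The rule appears to be: odd length.

Accepted, Rejected, Accepted, Rejected, Rejected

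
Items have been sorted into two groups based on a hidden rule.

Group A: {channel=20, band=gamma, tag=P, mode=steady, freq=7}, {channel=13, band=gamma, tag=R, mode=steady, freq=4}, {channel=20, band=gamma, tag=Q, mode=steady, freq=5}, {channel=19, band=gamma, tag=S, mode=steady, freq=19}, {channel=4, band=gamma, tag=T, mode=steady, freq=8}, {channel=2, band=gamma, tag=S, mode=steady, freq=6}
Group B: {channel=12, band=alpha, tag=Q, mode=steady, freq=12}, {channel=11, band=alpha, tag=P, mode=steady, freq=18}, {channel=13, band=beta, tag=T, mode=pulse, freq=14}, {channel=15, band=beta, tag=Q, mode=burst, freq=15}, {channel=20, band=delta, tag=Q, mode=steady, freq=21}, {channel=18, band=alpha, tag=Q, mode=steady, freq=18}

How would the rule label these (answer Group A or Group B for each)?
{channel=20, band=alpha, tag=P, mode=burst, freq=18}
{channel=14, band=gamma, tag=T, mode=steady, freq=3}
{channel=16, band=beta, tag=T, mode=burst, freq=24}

Group B, Group A, Group B

The rule appears to be: band is gamma.
Group B: {channel=20, band=alpha, tag=P, mode=burst, freq=18}, since band is alpha.
Group A: {channel=14, band=gamma, tag=T, mode=steady, freq=3}, since band is gamma.
Group B: {channel=16, band=beta, tag=T, mode=burst, freq=24}, since band is beta.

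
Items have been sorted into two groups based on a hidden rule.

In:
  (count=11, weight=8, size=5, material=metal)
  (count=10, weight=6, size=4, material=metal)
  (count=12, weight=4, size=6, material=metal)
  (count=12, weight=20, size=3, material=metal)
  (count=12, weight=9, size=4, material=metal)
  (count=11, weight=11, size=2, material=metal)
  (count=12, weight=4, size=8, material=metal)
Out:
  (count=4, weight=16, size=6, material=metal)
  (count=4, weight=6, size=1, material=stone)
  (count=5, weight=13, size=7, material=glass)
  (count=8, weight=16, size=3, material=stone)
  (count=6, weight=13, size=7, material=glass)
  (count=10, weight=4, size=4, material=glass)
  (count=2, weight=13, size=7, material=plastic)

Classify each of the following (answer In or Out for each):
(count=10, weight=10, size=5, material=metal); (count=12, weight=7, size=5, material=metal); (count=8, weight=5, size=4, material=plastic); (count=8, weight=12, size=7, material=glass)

In, In, Out, Out

The rule appears to be: material is metal AND count ≥ 5.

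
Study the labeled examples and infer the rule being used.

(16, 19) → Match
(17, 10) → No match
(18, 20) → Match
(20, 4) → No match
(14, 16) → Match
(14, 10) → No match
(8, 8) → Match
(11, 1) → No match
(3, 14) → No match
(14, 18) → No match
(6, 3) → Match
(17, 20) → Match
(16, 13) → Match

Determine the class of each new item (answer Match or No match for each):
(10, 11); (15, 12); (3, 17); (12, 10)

All 'Match' examples share one property — |first − second| ≤ 3 — and every 'No match' example lacks it.
(10, 11): |10−11| = 1, satisfies this → Match. (15, 12): |15−12| = 3, satisfies this → Match. (3, 17): |3−17| = 14, lacks this property → No match. (12, 10): |12−10| = 2, satisfies this → Match.

Match, Match, No match, Match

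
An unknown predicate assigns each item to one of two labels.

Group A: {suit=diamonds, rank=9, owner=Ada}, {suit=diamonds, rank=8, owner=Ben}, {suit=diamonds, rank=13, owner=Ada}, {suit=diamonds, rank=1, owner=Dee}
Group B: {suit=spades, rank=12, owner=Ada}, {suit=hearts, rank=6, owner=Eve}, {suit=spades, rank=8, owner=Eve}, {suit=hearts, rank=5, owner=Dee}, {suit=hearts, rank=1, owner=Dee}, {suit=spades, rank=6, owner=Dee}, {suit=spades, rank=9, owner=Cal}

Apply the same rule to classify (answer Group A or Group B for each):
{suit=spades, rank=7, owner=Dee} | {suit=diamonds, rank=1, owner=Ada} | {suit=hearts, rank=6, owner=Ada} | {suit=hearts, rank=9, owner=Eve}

Group B, Group A, Group B, Group B

The pattern is that an item is 'Group A' exactly when: suit is diamonds.
{suit=spades, rank=7, owner=Dee}: suit is spades — lacks this property, so Group B.
{suit=diamonds, rank=1, owner=Ada}: suit is diamonds — checks out, so Group A.
{suit=hearts, rank=6, owner=Ada}: suit is hearts — lacks this property, so Group B.
{suit=hearts, rank=9, owner=Eve}: suit is hearts — lacks this property, so Group B.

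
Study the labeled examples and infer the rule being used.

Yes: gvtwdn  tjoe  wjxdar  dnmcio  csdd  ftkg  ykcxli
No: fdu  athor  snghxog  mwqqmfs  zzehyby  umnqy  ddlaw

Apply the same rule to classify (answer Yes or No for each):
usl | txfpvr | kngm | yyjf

The distinguishing property — even length — holds for all the 'Yes' cases and none of the 'No' cases.
usl → length 3 → No. txfpvr → length 6 → Yes. kngm → length 4 → Yes. yyjf → length 4 → Yes.

No, Yes, Yes, Yes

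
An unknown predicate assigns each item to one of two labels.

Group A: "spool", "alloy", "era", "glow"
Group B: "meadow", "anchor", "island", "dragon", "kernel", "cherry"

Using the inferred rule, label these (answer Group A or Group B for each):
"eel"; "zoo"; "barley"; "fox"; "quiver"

The common property of the 'Group A' items is: length ≤ 5. No 'Group B' item has it.
"eel": length 3, qualifies → Group A. "zoo": length 3, qualifies → Group A. "barley": length 6, doesn't qualify → Group B. "fox": length 3, qualifies → Group A. "quiver": length 6, doesn't qualify → Group B.

Group A, Group A, Group B, Group A, Group B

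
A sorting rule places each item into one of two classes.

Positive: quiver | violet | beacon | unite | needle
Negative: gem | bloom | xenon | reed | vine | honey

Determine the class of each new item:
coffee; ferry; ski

Positive, Negative, Negative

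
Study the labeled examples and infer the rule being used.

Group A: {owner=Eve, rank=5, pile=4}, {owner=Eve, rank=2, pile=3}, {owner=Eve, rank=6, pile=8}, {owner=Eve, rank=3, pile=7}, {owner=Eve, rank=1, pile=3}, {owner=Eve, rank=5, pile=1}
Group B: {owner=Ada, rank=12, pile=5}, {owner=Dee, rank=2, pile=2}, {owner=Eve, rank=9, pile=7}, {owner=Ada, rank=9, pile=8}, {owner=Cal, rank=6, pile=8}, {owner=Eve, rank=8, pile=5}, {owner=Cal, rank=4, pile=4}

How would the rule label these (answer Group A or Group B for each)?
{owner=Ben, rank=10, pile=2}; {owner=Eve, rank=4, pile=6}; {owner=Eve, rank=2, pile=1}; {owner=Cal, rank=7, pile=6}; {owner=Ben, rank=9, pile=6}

Group B, Group A, Group A, Group B, Group B

The classifier is using: owner is Eve AND rank ≤ 6.
Group B: {owner=Ben, rank=10, pile=2}, since owner is Ben, rank = 10.
Group A: {owner=Eve, rank=4, pile=6}, since owner is Eve, rank = 4.
Group A: {owner=Eve, rank=2, pile=1}, since owner is Eve, rank = 2.
Group B: {owner=Cal, rank=7, pile=6}, since owner is Cal, rank = 7.
Group B: {owner=Ben, rank=9, pile=6}, since owner is Ben, rank = 9.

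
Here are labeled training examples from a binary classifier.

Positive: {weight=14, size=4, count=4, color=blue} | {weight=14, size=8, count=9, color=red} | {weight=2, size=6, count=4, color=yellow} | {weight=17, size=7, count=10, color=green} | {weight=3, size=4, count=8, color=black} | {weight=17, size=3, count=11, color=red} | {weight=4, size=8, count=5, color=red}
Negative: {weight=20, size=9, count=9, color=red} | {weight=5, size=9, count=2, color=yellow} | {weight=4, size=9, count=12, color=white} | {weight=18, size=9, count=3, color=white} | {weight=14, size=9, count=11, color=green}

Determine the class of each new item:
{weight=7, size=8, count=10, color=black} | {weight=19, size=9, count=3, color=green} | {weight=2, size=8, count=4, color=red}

'Positive' ⟺ size ≤ 8.
{weight=7, size=8, count=10, color=black}: size = 8, meets the rule → Positive.
{weight=19, size=9, count=3, color=green}: size = 9, does not fit → Negative.
{weight=2, size=8, count=4, color=red}: size = 8, meets the rule → Positive.

Positive, Negative, Positive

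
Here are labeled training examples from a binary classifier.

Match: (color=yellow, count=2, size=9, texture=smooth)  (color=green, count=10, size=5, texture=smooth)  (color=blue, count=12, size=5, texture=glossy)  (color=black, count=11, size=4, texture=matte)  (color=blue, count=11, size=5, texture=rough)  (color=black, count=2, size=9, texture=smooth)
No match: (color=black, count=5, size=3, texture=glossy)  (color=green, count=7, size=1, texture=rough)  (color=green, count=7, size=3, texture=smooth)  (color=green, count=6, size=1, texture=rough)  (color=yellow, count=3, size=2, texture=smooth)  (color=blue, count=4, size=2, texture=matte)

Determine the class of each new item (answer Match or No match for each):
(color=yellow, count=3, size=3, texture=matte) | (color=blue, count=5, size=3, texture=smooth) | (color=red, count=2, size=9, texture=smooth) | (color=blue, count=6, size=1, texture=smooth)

No match, No match, Match, No match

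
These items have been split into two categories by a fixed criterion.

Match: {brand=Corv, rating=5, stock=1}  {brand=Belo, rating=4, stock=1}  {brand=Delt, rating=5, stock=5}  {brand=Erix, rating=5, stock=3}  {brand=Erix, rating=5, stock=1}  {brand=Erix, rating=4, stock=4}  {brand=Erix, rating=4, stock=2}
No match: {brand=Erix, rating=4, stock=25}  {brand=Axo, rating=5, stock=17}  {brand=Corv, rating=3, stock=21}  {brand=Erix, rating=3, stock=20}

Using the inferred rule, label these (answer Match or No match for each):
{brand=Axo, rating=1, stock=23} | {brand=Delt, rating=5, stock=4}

The pattern is that an item is 'Match' exactly when: stock ≤ 5.
{brand=Axo, rating=1, stock=23} → stock = 23 → No match. {brand=Delt, rating=5, stock=4} → stock = 4 → Match.

No match, Match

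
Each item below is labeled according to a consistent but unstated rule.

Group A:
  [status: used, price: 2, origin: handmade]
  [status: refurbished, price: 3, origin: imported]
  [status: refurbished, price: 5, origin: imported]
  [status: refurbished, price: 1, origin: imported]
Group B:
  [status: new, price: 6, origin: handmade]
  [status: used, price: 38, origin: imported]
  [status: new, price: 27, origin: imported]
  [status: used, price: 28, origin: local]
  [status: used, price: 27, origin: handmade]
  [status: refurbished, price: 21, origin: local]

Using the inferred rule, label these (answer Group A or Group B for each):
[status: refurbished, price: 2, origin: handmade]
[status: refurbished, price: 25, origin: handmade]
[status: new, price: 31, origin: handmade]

Group A, Group B, Group B

The classifier is using: price ≤ 5.
Group A: [status: refurbished, price: 2, origin: handmade], since price = 2. Group B: [status: refurbished, price: 25, origin: handmade], since price = 25. Group B: [status: new, price: 31, origin: handmade], since price = 31.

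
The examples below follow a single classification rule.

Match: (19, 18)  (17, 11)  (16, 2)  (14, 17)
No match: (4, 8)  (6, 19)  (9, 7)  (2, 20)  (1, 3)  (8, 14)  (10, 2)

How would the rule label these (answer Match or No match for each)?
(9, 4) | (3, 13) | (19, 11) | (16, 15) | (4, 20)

The simplest hypothesis consistent with all the labels is: first ≥ 11.
(9, 4): No match (first 9).
(3, 13): No match (first 3).
(19, 11): Match (first 19).
(16, 15): Match (first 16).
(4, 20): No match (first 4).

No match, No match, Match, Match, No match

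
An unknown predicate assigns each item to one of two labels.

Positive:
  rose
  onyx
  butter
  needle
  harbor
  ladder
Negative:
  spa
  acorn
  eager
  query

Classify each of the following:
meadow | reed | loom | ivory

Comparing the two groups points to one rule — even length.
meadow — length 6, hence Positive.
reed — length 4, hence Positive.
loom — length 4, hence Positive.
ivory — length 5, hence Negative.

Positive, Positive, Positive, Negative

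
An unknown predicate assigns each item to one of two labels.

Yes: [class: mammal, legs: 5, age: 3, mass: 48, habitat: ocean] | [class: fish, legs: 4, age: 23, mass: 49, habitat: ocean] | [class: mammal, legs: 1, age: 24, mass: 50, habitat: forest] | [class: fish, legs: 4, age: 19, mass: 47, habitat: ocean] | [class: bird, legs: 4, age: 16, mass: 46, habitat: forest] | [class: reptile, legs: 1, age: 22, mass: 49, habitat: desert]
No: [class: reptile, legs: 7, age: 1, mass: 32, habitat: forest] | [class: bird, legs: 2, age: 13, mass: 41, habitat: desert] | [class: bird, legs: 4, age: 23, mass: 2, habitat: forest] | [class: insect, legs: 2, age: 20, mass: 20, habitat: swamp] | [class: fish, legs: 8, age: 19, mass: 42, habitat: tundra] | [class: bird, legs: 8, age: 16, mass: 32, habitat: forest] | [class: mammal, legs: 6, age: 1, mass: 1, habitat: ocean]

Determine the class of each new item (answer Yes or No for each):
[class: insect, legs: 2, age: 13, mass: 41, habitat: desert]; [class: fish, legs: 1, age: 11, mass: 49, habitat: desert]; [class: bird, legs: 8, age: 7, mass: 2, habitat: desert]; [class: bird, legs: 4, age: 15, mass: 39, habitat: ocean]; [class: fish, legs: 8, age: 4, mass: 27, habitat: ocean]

No, Yes, No, No, No

The pattern is that an item is 'Yes' exactly when: mass ≥ 46.
[class: insect, legs: 2, age: 13, mass: 41, habitat: desert]: No (mass = 41). [class: fish, legs: 1, age: 11, mass: 49, habitat: desert]: Yes (mass = 49). [class: bird, legs: 8, age: 7, mass: 2, habitat: desert]: No (mass = 2). [class: bird, legs: 4, age: 15, mass: 39, habitat: ocean]: No (mass = 39). [class: fish, legs: 8, age: 4, mass: 27, habitat: ocean]: No (mass = 27).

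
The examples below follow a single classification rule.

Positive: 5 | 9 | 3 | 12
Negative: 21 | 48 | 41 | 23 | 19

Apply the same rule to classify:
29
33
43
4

'Positive' ⟺ at most 12.
Negative: 29, since 29 > 12. Negative: 33, since 33 > 12. Negative: 43, since 43 > 12. Positive: 4, since 4 ≤ 12.

Negative, Negative, Negative, Positive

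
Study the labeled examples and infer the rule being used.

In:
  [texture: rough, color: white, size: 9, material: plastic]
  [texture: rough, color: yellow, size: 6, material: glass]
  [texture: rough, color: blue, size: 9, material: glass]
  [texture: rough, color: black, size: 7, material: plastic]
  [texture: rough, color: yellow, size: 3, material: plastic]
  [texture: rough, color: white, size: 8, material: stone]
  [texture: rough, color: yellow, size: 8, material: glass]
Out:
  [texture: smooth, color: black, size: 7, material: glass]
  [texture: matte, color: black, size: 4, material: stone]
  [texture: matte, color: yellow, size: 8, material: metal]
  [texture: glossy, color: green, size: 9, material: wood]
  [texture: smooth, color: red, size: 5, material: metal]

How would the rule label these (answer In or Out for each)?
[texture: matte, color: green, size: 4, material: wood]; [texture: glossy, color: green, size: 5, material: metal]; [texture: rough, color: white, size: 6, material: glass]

The rule appears to be: texture is rough.
[texture: matte, color: green, size: 4, material: wood]: Out (texture is matte). [texture: glossy, color: green, size: 5, material: metal]: Out (texture is glossy). [texture: rough, color: white, size: 6, material: glass]: In (texture is rough).

Out, Out, In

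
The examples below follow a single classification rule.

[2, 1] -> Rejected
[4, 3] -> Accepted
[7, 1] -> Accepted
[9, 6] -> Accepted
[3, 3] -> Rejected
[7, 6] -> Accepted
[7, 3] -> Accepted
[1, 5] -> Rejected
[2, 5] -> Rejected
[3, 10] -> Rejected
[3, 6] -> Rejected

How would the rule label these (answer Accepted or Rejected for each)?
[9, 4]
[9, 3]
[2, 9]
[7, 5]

Accepted, Accepted, Rejected, Accepted

A rule that fits every label: first ≥ 4 — true of each 'Accepted' example, false of each 'Rejected' one.
[9, 4] → first 9 → Accepted.
[9, 3] → first 9 → Accepted.
[2, 9] → first 2 → Rejected.
[7, 5] → first 7 → Accepted.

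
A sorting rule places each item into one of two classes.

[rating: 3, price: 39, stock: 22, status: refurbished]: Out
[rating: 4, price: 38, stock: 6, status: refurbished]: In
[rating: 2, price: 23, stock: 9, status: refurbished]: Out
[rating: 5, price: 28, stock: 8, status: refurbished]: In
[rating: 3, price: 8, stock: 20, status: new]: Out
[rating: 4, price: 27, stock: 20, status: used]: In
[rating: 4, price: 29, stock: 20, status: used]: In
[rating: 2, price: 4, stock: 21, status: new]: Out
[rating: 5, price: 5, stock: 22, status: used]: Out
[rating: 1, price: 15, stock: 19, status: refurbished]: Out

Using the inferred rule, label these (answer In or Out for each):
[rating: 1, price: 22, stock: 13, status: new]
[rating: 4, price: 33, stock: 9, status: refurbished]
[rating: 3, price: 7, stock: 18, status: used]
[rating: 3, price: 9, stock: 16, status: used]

The distinguishing property — price ≥ 8 AND rating ≥ 4 — holds for all the 'In' cases and none of the 'Out' cases.

Out, In, Out, Out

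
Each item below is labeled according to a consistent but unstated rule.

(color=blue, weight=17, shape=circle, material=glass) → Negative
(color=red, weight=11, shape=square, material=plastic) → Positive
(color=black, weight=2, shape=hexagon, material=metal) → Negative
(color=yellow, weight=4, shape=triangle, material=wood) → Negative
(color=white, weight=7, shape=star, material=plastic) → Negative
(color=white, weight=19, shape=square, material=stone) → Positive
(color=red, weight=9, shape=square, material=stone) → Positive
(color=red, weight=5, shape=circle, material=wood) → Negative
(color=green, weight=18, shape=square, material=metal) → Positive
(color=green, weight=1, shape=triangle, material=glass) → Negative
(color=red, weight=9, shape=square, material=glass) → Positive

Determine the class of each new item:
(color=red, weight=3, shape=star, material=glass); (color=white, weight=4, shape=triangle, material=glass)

Negative, Negative

Checking candidate rules against both groups, what survives is: shape is square.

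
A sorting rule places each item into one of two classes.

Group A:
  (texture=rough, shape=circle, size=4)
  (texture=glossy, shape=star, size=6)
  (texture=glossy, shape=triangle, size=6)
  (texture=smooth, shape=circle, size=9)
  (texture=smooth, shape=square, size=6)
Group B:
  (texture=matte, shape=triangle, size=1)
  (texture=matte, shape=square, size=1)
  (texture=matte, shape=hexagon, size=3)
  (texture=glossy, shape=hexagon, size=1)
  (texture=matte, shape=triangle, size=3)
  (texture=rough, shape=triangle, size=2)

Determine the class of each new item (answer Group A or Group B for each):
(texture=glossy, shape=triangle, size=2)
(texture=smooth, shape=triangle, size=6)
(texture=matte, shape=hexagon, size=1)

Group B, Group A, Group B

A rule that fits every label: size ≥ 4 — true of each 'Group A' example, false of each 'Group B' one.
(texture=glossy, shape=triangle, size=2): size = 2 — doesn't qualify, so Group B.
(texture=smooth, shape=triangle, size=6): size = 6 — passes, so Group A.
(texture=matte, shape=hexagon, size=1): size = 1 — doesn't qualify, so Group B.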